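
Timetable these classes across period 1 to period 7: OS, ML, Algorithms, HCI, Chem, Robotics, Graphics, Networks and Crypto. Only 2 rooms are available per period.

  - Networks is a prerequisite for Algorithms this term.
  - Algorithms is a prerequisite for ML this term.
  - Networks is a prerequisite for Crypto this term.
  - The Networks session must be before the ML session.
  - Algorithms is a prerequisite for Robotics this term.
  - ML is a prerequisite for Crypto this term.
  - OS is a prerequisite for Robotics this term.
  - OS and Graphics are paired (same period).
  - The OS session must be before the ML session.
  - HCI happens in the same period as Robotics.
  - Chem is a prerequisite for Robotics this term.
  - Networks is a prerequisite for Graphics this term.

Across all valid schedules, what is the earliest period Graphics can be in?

period 2

Precedence pushes Graphics to at least period 2; Graphics must be in the same period as OS, which can't be after period 5, so Graphics is at most period 5.
Graphics at period 2 is achievable: Crypto in period 6, ML in period 4, Algorithms in period 3, OS in period 2, Graphics in period 2, HCI in period 5, Chem in period 1, Robotics in period 5, Networks in period 1.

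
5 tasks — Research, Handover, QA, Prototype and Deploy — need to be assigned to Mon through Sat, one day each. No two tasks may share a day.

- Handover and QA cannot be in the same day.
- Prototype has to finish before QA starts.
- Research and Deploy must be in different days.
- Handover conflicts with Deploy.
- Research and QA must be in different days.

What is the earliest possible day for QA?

Precedence pushes QA to at least Tue.
QA at Tue is achievable: Handover -> Thu; Deploy -> Fri; QA -> Tue; Prototype -> Mon; Research -> Wed.

Tue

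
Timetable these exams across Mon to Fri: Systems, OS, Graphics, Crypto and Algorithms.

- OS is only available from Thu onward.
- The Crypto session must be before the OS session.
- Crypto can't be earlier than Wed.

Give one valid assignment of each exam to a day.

Crypto=Wed, OS=Thu, Graphics=Mon, Systems=Mon, Algorithms=Mon

Checking: Crypto(Wed) before OS(Thu); OS=Thu in [Thu,Fri]; Crypto=Wed in [Wed,Fri].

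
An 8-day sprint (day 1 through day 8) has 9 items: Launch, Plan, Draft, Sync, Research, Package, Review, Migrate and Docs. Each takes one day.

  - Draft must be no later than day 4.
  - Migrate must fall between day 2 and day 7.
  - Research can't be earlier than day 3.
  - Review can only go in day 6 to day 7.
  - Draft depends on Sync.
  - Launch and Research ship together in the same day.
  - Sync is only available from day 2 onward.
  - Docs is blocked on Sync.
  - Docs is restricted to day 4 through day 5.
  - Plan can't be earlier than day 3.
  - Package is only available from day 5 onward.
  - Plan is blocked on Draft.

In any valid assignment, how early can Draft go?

Precedence pushes Draft to at least day 3; Draft's own window allows nothing later than day 4.
Draft at day 3 is achievable: Migrate -> day 2; Launch -> day 3; Plan -> day 4; Package -> day 5; Review -> day 6; Draft -> day 3; Sync -> day 2; Docs -> day 4; Research -> day 3.

day 3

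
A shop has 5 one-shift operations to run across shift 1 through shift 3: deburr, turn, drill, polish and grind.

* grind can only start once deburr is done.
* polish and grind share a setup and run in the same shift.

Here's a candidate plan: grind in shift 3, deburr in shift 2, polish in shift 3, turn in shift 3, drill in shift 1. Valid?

Yes

polish and grind share a setup and run in the same shift — holds.
grind can only start once deburr is done — holds.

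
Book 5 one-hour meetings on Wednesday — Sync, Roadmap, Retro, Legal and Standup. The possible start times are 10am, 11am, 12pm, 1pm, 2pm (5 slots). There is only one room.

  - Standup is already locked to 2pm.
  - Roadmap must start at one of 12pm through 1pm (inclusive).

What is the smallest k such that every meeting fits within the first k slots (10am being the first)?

With at most 1 per slot and 5 meetings, at least 5 slots are needed.
Standup can't be placed before 2pm — that is slot 5 counting from 10am — so the schedule must run through at least 5 slots.
5 works (last occupied slot: 2pm): for example Sync=10am, Retro=11am, Roadmap=12pm, Standup=2pm, Legal=1pm.

5 slots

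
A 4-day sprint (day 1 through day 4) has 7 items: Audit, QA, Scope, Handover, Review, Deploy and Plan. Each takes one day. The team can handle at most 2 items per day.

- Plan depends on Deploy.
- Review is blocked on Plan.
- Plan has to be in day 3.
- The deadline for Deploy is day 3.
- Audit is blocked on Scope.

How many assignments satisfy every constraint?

54

Splitting on Audit: it can be day 2 (12), day 3 (18), day 4 (24). Listing each branch's schedules as (QA, Scope, Handover, Review, Deploy, Plan) by day number:
Audit=day 2: (1,1,3,4,2,3) (1,1,4,4,2,3) (2,1,3,4,1,3) (2,1,4,4,1,3) (3,1,1,4,2,3) (3,1,2,4,1,3) (3,1,4,4,1,3) (3,1,4,4,2,3) (4,1,1,4,2,3) (4,1,2,4,1,3) (4,1,3,4,1,3) (4,1,3,4,2,3) — 12.
Audit=day 3: (1,1,2,4,2,3) (1,1,4,4,2,3) (1,2,1,4,2,3) (1,2,2,4,1,3) (1,2,4,4,1,3) (1,2,4,4,2,3) (2,1,1,4,2,3) (2,1,2,4,1,3) (2,1,4,4,1,3) (2,1,4,4,2,3) (2,2,1,4,1,3) (2,2,4,4,1,3) (4,1,1,4,2,3) (4,1,2,4,1,3) (4,1,2,4,2,3) (4,2,1,4,1,3) (4,2,1,4,2,3) (4,2,2,4,1,3) — 18.
Audit=day 4: (1,1,2,4,2,3) (1,1,3,4,2,3) (1,2,1,4,2,3) (1,2,2,4,1,3) (1,2,3,4,1,3) (1,2,3,4,2,3) (1,3,1,4,2,3) (1,3,2,4,1,3) (1,3,2,4,2,3) (2,1,1,4,2,3) (2,1,2,4,1,3) (2,1,3,4,1,3) (2,1,3,4,2,3) (2,2,1,4,1,3) (2,2,3,4,1,3) (2,3,1,4,1,3) (2,3,1,4,2,3) (2,3,2,4,1,3) (3,1,1,4,2,3) (3,1,2,4,1,3) (3,1,2,4,2,3) (3,2,1,4,1,3) (3,2,1,4,2,3) (3,2,2,4,1,3) — 24.
Summing: 12 + 18 + 24 = 54.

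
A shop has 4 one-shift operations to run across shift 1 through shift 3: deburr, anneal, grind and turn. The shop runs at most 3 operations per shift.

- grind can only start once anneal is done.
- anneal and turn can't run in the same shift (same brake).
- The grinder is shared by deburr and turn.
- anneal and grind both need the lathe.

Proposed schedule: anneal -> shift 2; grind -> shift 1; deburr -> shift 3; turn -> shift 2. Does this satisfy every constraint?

No — it violates: grind can only start once anneal is done

The grinder is shared by deburr and turn — holds.
anneal and grind both need the lathe — holds.
anneal and turn can't run in the same shift (same brake) — violated.
The shop runs at most 3 operations per shift — holds.
grind can only start once anneal is done — violated.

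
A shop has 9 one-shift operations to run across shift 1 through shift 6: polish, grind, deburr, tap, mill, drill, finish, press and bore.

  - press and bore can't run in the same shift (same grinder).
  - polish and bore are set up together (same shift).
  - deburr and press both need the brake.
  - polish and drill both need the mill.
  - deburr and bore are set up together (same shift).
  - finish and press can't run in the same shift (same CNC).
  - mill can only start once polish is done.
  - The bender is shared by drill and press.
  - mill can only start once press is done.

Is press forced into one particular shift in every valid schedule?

press can be shift 1 (e.g. deburr=shift 2, tap=shift 1, finish=shift 2, mill=shift 3, press=shift 1, polish=shift 2, bore=shift 2, grind=shift 1, drill=shift 3) or shift 2 (e.g. deburr -> shift 1, grind -> shift 1, press -> shift 2, finish -> shift 1, tap -> shift 1, mill -> shift 3, polish -> shift 1, bore -> shift 1, drill -> shift 3).

No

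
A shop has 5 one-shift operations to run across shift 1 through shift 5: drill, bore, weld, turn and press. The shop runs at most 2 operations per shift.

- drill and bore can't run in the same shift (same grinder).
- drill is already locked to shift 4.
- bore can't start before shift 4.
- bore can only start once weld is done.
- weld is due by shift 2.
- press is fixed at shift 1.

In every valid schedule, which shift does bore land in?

bore's window is shift 4–shift 5.
drill is fixed at shift 4, and bore can't share a shift with drill.
So bore must be shift 5.

shift 5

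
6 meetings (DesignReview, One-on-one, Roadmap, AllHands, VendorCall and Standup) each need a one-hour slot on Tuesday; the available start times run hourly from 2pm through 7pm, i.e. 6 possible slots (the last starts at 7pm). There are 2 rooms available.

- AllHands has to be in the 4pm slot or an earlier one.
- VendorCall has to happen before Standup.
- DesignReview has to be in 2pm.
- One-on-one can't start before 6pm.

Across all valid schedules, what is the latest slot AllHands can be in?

AllHands's own window allows nothing later than 4pm.
AllHands at 4pm is achievable: One-on-one=6pm; VendorCall=2pm; DesignReview=2pm; Roadmap=3pm; Standup=3pm; AllHands=4pm.

4pm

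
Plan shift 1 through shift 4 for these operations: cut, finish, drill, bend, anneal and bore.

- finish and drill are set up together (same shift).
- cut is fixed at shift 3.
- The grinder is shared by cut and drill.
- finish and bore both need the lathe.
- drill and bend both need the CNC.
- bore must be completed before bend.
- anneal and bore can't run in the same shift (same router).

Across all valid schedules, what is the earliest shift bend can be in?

shift 2

Precedence pushes bend to at least shift 2.
bend at shift 2 is achievable: drill in shift 4, bore in shift 1, bend in shift 2, anneal in shift 2, cut in shift 3, finish in shift 4.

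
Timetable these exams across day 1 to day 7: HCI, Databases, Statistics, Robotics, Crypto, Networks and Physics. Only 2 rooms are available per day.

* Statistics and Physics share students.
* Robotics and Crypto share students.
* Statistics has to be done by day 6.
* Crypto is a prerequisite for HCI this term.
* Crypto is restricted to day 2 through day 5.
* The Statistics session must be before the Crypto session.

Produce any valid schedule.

Physics=day 4, Crypto=day 2, Networks=day 2, Robotics=day 3, Statistics=day 1, Databases=day 1, HCI=day 3

Checking: Crypto(day 2) before HCI(day 3); Statistics(day 1) before Crypto(day 2); Robotics(day 3) != Crypto(day 2); Statistics(day 1) != Physics(day 4); Crypto=day 2 in [day 2,day 5]; Statistics=day 1 in [day 1,day 6]; max 2 per day (cap 2).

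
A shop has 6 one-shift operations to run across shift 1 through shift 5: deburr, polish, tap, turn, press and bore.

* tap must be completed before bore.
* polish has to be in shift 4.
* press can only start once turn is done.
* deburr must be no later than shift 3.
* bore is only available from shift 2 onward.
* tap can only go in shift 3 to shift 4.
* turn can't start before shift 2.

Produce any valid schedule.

turn in shift 2, press in shift 3, deburr in shift 1, bore in shift 4, polish in shift 4, tap in shift 3

Checking: turn(shift 2) before press(shift 3); tap(shift 3) before bore(shift 4); polish=shift 4 in [shift 4,shift 4]; turn=shift 2 in [shift 2,shift 5]; bore=shift 4 in [shift 2,shift 5]; tap=shift 3 in [shift 3,shift 4]; deburr=shift 1 in [shift 1,shift 3].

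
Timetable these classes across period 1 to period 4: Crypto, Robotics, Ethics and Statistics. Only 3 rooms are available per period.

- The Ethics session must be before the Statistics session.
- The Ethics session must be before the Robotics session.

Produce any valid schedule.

Ethics in period 1, Crypto in period 1, Robotics in period 2, Statistics in period 2

Checking: Ethics(period 1) before Robotics(period 2); Ethics(period 1) before Statistics(period 2); max 2 per period (cap 3).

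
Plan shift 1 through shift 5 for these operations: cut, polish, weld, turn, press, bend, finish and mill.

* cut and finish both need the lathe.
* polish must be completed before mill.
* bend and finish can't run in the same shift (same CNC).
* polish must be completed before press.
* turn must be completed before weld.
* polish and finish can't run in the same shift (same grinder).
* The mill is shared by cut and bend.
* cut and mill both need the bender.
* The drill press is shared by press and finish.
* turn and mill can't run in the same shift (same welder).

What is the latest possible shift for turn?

shift 4

Downstream work caps turn at shift 4.
turn at shift 4 is achievable: polish=shift 1, press=shift 2, finish=shift 3, turn=shift 4, bend=shift 2, weld=shift 5, mill=shift 2, cut=shift 1.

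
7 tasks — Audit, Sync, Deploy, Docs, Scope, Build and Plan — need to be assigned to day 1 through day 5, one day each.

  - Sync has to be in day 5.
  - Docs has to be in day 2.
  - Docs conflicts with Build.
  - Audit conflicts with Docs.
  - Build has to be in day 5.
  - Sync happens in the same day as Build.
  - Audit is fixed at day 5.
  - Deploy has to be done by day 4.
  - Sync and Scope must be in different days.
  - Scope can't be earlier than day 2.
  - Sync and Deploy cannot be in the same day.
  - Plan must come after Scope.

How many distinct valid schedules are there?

24

Splitting on Deploy: it can be day 1 (6), day 2 (6), day 3 (6), day 4 (6). Listing each branch's schedules as (Audit, Sync, Docs, Scope, Build, Plan) by day number:
Deploy=day 1: (5,5,2,2,5,3) (5,5,2,2,5,4) (5,5,2,2,5,5) (5,5,2,3,5,4) (5,5,2,3,5,5) (5,5,2,4,5,5) — 6.
Deploy=day 2: (5,5,2,2,5,3) (5,5,2,2,5,4) (5,5,2,2,5,5) (5,5,2,3,5,4) (5,5,2,3,5,5) (5,5,2,4,5,5) — 6.
Deploy=day 3: (5,5,2,2,5,3) (5,5,2,2,5,4) (5,5,2,2,5,5) (5,5,2,3,5,4) (5,5,2,3,5,5) (5,5,2,4,5,5) — 6.
Deploy=day 4: (5,5,2,2,5,3) (5,5,2,2,5,4) (5,5,2,2,5,5) (5,5,2,3,5,4) (5,5,2,3,5,5) (5,5,2,4,5,5) — 6.
Summing: 6 + 6 + 6 + 6 = 24.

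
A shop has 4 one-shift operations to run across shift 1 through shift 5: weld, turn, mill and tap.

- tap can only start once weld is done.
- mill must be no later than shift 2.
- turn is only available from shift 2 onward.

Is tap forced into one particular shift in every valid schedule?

tap can be shift 2 (e.g. weld=shift 1, turn=shift 2, mill=shift 1, tap=shift 2) or shift 3 (e.g. mill in shift 1, weld in shift 1, tap in shift 3, turn in shift 2).

No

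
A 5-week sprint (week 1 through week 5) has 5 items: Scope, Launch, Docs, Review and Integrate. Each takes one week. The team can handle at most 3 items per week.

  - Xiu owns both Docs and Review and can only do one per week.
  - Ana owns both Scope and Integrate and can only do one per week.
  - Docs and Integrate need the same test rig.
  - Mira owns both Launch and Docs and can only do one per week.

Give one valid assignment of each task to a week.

Launch=week 1; Review=week 1; Docs=week 2; Integrate=week 3; Scope=week 1

Checking: Docs(week 2) != Integrate(week 3); Launch(week 1) != Docs(week 2); Scope(week 1) != Integrate(week 3); Docs(week 2) != Review(week 1); max 3 per week (cap 3).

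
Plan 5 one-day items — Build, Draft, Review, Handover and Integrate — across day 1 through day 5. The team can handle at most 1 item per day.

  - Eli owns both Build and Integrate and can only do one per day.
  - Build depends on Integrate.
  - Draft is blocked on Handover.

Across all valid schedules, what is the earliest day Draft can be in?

Precedence pushes Draft to at least day 2.
Draft at day 2 is achievable: Build -> day 4, Draft -> day 2, Integrate -> day 3, Handover -> day 1, Review -> day 5.

day 2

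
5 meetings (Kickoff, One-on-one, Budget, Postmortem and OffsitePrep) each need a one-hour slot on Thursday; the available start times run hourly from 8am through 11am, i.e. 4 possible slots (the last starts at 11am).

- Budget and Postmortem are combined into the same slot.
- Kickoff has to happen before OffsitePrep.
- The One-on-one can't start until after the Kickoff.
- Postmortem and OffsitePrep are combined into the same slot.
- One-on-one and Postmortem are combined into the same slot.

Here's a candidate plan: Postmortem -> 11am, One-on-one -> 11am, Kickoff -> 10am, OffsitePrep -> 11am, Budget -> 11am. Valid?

The One-on-one can't start until after the Kickoff — holds.
Kickoff has to happen before OffsitePrep — holds.
Budget and Postmortem are combined into the same slot — holds.
One-on-one and Postmortem are combined into the same slot — holds.
Postmortem and OffsitePrep are combined into the same slot — holds.

Yes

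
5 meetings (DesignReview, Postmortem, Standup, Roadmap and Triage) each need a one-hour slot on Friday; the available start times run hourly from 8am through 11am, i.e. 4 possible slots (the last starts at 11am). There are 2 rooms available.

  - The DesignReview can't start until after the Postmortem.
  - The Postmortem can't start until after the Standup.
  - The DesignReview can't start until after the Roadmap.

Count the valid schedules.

36

Splitting on DesignReview: it can be 10am (6), 11am (30). Listing each branch's schedules as (Postmortem, Standup, Roadmap, Triage):
DesignReview=10am: (9am,8am,8am,9am) (9am,8am,8am,10am) (9am,8am,8am,11am) (9am,8am,9am,8am) (9am,8am,9am,10am) (9am,8am,9am,11am) — 6.
DesignReview=11am: (9am,8am,8am,9am) (9am,8am,8am,10am) (9am,8am,8am,11am) (9am,8am,9am,8am) (9am,8am,9am,10am) (9am,8am,9am,11am) (9am,8am,10am,8am) (9am,8am,10am,9am) (9am,8am,10am,10am) (9am,8am,10am,11am) (10am,8am,8am,9am) (10am,8am,8am,10am) (10am,8am,8am,11am) (10am,8am,9am,8am) (10am,8am,9am,9am) (10am,8am,9am,10am) (10am,8am,9am,11am) (10am,8am,10am,8am) (10am,8am,10am,9am) (10am,8am,10am,11am) (10am,9am,8am,8am) (10am,9am,8am,9am) (10am,9am,8am,10am) (10am,9am,8am,11am) (10am,9am,9am,8am) (10am,9am,9am,10am) (10am,9am,9am,11am) (10am,9am,10am,8am) (10am,9am,10am,9am) (10am,9am,10am,11am) — 30.
Summing: 6 + 30 = 36.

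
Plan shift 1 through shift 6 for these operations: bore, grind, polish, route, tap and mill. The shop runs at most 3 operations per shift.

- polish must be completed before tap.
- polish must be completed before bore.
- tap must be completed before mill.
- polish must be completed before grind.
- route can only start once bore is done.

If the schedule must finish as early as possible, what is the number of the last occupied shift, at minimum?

shift 3

The precedence chain requires at least 3 distinct shifts.
With at most 3 per shift and 6 operations, at least 2 shifts are needed.
3 works (last occupied shift: shift 3): for example route in shift 3; bore in shift 2; grind in shift 2; mill in shift 3; polish in shift 1; tap in shift 2.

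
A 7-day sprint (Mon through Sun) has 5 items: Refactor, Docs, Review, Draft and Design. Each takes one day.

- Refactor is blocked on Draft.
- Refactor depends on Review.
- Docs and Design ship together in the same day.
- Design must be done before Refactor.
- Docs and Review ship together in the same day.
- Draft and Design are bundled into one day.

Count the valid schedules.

21

Splitting on Refactor: it can be Tue (1), Wed (2), Thu (3), Fri (4), Sat (5), Sun (6). Listing each branch's schedules as (Docs, Review, Draft, Design):
Refactor=Tue: (Mon,Mon,Mon,Mon) — 1.
Refactor=Wed: (Mon,Mon,Mon,Mon) (Tue,Tue,Tue,Tue) — 2.
Refactor=Thu: (Mon,Mon,Mon,Mon) (Tue,Tue,Tue,Tue) (Wed,Wed,Wed,Wed) — 3.
Refactor=Fri: (Mon,Mon,Mon,Mon) (Tue,Tue,Tue,Tue) (Wed,Wed,Wed,Wed) (Thu,Thu,Thu,Thu) — 4.
Refactor=Sat: (Mon,Mon,Mon,Mon) (Tue,Tue,Tue,Tue) (Wed,Wed,Wed,Wed) (Thu,Thu,Thu,Thu) (Fri,Fri,Fri,Fri) — 5.
Refactor=Sun: (Mon,Mon,Mon,Mon) (Tue,Tue,Tue,Tue) (Wed,Wed,Wed,Wed) (Thu,Thu,Thu,Thu) (Fri,Fri,Fri,Fri) (Sat,Sat,Sat,Sat) — 6.
Summing: 1 + 2 + 3 + 4 + 5 + 6 = 21.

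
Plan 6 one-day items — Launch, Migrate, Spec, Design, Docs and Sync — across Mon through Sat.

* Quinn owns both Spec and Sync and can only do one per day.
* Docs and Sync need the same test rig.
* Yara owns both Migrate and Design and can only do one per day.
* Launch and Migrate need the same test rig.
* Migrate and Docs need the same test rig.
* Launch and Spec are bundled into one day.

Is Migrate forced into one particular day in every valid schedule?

No

Migrate can be Mon (e.g. Docs -> Tue; Launch -> Tue; Design -> Tue; Spec -> Tue; Migrate -> Mon; Sync -> Mon) or Tue (e.g. Launch=Mon; Migrate=Tue; Spec=Mon; Design=Mon; Sync=Tue; Docs=Mon).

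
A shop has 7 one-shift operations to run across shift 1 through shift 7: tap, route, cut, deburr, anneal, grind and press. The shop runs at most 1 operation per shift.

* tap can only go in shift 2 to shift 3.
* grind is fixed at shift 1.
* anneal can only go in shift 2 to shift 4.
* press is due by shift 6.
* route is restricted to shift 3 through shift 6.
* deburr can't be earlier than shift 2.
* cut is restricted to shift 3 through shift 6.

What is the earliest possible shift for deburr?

Deburr is available from shift 2.
deburr at shift 7 is achievable: route in shift 4, anneal in shift 3, grind in shift 1, press in shift 6, deburr in shift 7, tap in shift 2, cut in shift 5.
Nothing earlier works — the capacity limit rule out every shift before shift 7.

shift 7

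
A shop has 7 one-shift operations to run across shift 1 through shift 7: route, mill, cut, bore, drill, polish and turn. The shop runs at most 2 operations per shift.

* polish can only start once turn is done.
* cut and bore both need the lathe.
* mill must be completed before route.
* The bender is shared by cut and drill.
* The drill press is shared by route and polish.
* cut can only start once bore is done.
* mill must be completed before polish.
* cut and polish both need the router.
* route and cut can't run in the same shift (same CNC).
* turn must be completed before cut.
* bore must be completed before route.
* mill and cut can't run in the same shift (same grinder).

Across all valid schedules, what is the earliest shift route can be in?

shift 2

Precedence pushes route to at least shift 2.
route at shift 2 is achievable: route=shift 2; mill=shift 1; cut=shift 3; bore=shift 1; turn=shift 2; polish=shift 4; drill=shift 4.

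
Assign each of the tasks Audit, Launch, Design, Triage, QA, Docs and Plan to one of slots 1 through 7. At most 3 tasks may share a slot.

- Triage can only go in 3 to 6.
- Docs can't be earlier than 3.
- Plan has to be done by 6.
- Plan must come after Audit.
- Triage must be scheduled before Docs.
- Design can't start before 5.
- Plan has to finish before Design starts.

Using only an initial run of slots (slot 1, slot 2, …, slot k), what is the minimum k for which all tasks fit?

5 slots

The precedence chain requires at least 3 distinct slots.
With at most 3 per slot and 7 tasks, at least 3 slots are needed.
Design can't be placed before 5, so the schedule must run through at least slot 5.
5 works (last occupied slot: 5): for example Design in 5, Plan in 2, Launch in 1, Audit in 1, QA in 1, Triage in 3, Docs in 4.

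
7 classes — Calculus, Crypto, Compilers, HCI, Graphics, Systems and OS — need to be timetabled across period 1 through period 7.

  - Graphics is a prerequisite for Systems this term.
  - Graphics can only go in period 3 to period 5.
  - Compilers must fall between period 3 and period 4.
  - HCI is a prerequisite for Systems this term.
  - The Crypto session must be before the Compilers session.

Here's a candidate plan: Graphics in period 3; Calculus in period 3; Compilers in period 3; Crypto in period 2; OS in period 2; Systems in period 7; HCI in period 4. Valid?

Compilers must fall between period 3 and period 4 — holds.
HCI is a prerequisite for Systems this term — holds.
Graphics can only go in period 3 to period 5 — holds.
The Crypto session must be before the Compilers session — holds.
Graphics is a prerequisite for Systems this term — holds.

Valid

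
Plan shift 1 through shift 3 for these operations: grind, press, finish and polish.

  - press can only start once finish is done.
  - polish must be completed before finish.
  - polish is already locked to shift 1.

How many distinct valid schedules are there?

Enumerating: press=shift 3, polish=shift 1, finish=shift 2, grind=shift 1 | finish in shift 2; polish in shift 1; grind in shift 2; press in shift 3 | finish in shift 2; press in shift 3; grind in shift 3; polish in shift 1.

3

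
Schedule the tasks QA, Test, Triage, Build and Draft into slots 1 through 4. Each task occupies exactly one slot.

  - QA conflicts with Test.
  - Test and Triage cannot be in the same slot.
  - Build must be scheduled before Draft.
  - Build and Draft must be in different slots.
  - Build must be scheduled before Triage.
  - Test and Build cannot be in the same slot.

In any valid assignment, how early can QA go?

1

QA at 1 is achievable: Triage=2, Build=1, QA=1, Draft=2, Test=3.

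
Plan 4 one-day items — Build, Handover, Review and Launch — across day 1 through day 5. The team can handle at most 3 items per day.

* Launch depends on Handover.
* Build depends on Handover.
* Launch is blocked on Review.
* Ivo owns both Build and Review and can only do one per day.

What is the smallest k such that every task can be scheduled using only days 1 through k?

The precedence chain requires at least 2 distinct days.
With at most 3 per day and 4 tasks, at least 2 days are needed.
2 works (last occupied day: day 2): for example Review -> day 1; Launch -> day 2; Handover -> day 1; Build -> day 2.

2 days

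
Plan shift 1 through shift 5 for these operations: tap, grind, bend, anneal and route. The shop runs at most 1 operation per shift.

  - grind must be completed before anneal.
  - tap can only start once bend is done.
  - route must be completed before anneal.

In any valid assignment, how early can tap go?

shift 2

Precedence pushes tap to at least shift 2.
tap at shift 2 is achievable: route in shift 4; anneal in shift 5; tap in shift 2; bend in shift 1; grind in shift 3.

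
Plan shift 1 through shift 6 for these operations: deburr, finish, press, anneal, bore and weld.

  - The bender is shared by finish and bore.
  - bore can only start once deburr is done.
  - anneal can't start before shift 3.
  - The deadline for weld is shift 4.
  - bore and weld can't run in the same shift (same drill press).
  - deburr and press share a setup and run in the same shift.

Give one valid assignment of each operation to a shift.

weld=shift 1; bore=shift 2; anneal=shift 3; deburr=shift 1; press=shift 1; finish=shift 1

Checking: deburr(shift 1) before bore(shift 2); finish(shift 1) != bore(shift 2); bore(shift 2) != weld(shift 1); deburr = press = shift 1; anneal=shift 3 in [shift 3,shift 6]; weld=shift 1 in [shift 1,shift 4].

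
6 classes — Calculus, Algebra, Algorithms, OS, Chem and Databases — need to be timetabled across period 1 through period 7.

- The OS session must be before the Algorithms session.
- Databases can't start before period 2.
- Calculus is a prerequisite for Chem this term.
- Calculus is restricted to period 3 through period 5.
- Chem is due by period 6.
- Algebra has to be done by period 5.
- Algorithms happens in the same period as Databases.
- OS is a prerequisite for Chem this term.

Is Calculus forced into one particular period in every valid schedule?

Calculus can be period 3 (e.g. Databases=period 2; Calculus=period 3; OS=period 1; Algorithms=period 2; Algebra=period 1; Chem=period 4) or period 4 (e.g. Calculus in period 4; Databases in period 2; Algorithms in period 2; OS in period 1; Algebra in period 1; Chem in period 5).

No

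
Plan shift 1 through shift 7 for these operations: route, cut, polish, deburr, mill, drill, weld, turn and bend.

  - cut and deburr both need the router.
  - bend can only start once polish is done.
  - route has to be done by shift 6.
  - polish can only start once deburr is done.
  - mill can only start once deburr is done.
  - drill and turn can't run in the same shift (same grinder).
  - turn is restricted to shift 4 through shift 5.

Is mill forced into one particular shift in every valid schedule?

mill can be shift 2 (e.g. cut=shift 2; polish=shift 2; turn=shift 4; deburr=shift 1; drill=shift 1; mill=shift 2; weld=shift 1; bend=shift 3; route=shift 1) or shift 3 (e.g. polish=shift 2, route=shift 1, cut=shift 2, deburr=shift 1, turn=shift 4, bend=shift 3, drill=shift 1, mill=shift 3, weld=shift 1).

No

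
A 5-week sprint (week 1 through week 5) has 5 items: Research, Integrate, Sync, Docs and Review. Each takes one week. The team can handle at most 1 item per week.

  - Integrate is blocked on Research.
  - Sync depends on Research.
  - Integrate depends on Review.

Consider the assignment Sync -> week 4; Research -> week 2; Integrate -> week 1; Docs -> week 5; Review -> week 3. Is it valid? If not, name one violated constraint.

No. Integrate depends on Review is not satisfied.

Sync depends on Research — holds.
The team can handle at most 1 item per week — holds.
Integrate depends on Review — violated.
Integrate is blocked on Research — violated.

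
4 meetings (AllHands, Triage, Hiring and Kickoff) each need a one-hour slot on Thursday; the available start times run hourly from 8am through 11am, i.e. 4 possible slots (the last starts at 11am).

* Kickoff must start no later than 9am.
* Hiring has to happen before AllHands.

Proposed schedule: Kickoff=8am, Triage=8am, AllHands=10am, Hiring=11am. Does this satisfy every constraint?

Kickoff must start no later than 9am — holds.
Hiring has to happen before AllHands — violated.

No — it violates: Hiring has to happen before AllHands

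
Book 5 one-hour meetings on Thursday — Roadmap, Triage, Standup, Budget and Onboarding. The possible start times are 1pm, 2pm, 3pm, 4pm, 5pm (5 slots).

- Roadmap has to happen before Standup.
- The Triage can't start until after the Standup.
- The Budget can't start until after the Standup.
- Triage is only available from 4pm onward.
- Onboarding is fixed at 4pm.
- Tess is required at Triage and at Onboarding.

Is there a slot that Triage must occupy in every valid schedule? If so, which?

Triage's window is 4pm–5pm.
Onboarding is fixed at 4pm, and Triage can't share a slot with Onboarding.
So Triage must be 5pm.

5pm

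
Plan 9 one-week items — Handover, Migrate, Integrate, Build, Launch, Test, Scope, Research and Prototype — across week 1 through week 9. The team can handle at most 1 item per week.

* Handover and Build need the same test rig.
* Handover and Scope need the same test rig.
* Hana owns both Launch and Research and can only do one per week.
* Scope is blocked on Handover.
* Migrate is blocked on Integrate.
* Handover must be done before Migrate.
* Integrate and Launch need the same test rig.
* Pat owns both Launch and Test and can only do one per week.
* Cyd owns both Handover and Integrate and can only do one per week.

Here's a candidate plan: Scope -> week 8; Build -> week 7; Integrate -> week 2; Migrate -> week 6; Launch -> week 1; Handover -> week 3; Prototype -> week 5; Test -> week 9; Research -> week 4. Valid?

Integrate and Launch need the same test rig — holds.
Cyd owns both Handover and Integrate and can only do one per week — holds.
Handover and Scope need the same test rig — holds.
The team can handle at most 1 item per week — holds.
Scope is blocked on Handover — holds.
Hana owns both Launch and Research and can only do one per week — holds.
Handover must be done before Migrate — holds.
Handover and Build need the same test rig — holds.
Migrate is blocked on Integrate — holds.
Pat owns both Launch and Test and can only do one per week — holds.

Yes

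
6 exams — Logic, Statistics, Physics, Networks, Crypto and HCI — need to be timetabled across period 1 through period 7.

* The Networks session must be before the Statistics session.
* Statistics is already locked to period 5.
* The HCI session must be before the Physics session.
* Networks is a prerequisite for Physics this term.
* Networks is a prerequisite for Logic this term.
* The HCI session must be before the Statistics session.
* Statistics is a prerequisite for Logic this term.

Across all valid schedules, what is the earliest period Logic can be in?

period 6

Precedence pushes Logic to at least period 6.
Logic at period 6 is achievable: Crypto=period 1; Logic=period 6; Statistics=period 5; Physics=period 2; HCI=period 1; Networks=period 1.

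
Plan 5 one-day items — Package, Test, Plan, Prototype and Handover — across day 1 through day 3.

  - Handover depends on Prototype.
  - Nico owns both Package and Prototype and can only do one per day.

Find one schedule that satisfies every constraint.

Prototype in day 1, Plan in day 1, Handover in day 2, Test in day 1, Package in day 2

Checking: Prototype(day 1) before Handover(day 2); Package(day 2) != Prototype(day 1).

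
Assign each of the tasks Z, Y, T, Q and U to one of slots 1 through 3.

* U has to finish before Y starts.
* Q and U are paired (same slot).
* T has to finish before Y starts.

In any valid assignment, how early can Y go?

2

Precedence pushes Y to at least 2.
Y at 2 is achievable: T in 1, Y in 2, Z in 1, U in 1, Q in 1.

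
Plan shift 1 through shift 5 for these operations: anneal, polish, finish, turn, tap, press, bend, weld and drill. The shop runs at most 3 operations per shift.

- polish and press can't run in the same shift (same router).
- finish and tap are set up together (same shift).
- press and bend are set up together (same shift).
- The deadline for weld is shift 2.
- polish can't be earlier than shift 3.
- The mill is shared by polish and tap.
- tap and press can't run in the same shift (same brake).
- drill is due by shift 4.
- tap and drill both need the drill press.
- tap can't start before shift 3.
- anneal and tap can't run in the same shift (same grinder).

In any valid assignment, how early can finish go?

shift 3

Finish must be in the same shift as tap, which can't be before shift 3, so finish is at least shift 3.
finish at shift 3 is achievable: weld in shift 1; tap in shift 3; drill in shift 1; polish in shift 4; turn in shift 2; bend in shift 2; press in shift 2; anneal in shift 1; finish in shift 3.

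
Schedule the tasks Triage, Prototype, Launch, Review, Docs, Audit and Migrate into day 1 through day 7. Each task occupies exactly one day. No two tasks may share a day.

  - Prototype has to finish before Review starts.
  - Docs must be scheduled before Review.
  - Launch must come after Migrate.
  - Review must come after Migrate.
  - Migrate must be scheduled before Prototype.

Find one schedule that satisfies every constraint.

Triage -> day 6; Launch -> day 5; Docs -> day 3; Prototype -> day 2; Audit -> day 7; Migrate -> day 1; Review -> day 4

Checking: Prototype(day 2) before Review(day 4); Migrate(day 1) before Prototype(day 2); Docs(day 3) before Review(day 4); Migrate(day 1) before Launch(day 5); Migrate(day 1) before Review(day 4); max 1 per day (cap 1).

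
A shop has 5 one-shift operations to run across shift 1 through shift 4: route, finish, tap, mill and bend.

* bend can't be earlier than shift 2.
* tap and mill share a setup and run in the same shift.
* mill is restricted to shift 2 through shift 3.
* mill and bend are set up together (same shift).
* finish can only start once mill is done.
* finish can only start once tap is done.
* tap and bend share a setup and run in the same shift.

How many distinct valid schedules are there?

12

Splitting on route: it can be shift 1 (3), shift 2 (3), shift 3 (3), shift 4 (3). Listing each branch's schedules as (finish, tap, mill, bend) by shift number:
route=shift 1: (3,2,2,2) (4,2,2,2) (4,3,3,3) — 3.
route=shift 2: (3,2,2,2) (4,2,2,2) (4,3,3,3) — 3.
route=shift 3: (3,2,2,2) (4,2,2,2) (4,3,3,3) — 3.
route=shift 4: (3,2,2,2) (4,2,2,2) (4,3,3,3) — 3.
Summing: 3 + 3 + 3 + 3 = 12.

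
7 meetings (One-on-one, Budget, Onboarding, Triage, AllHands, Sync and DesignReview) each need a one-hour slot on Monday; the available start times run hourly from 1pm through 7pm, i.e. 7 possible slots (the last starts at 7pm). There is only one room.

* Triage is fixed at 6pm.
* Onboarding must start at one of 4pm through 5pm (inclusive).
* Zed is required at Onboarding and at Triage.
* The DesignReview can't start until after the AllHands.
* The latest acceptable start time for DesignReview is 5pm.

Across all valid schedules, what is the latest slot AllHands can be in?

Downstream work caps AllHands at 4pm.
AllHands at 3pm is achievable: Budget -> 2pm, DesignReview -> 5pm, Onboarding -> 4pm, Sync -> 7pm, AllHands -> 3pm, One-on-one -> 1pm, Triage -> 6pm.
Nothing later works — the conflict and capacity constraints rule out every slot after 3pm.

3pm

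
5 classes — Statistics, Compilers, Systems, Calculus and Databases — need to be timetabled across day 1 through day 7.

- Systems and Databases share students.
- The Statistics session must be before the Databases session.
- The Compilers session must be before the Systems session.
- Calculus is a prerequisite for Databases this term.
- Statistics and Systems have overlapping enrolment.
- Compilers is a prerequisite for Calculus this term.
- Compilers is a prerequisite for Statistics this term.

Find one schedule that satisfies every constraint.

Databases in day 3; Statistics in day 2; Calculus in day 2; Compilers in day 1; Systems in day 4

Checking: Statistics(day 2) before Databases(day 3); Compilers(day 1) before Calculus(day 2); Compilers(day 1) before Systems(day 4); Calculus(day 2) before Databases(day 3); Compilers(day 1) before Statistics(day 2); Statistics(day 2) != Systems(day 4); Systems(day 4) != Databases(day 3).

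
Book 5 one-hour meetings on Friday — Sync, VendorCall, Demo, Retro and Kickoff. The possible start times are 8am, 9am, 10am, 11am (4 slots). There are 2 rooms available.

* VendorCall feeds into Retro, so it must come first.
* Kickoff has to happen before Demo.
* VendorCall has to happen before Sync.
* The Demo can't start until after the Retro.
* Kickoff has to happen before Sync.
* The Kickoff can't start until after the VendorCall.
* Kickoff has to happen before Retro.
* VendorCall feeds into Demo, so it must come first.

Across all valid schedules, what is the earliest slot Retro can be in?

10am

Precedence pushes Retro to at least 10am; downstream work caps Retro at 10am.
Retro at 10am is achievable: Retro -> 10am; Kickoff -> 9am; Demo -> 11am; Sync -> 10am; VendorCall -> 8am.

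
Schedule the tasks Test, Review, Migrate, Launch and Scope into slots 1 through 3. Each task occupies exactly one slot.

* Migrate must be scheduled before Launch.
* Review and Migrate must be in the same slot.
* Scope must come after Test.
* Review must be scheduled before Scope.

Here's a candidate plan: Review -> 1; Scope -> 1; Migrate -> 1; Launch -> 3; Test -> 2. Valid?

No. Scope must come after Test is not satisfied.

Scope must come after Test — violated.
Review and Migrate must be in the same slot — holds.
Review must be scheduled before Scope — violated.
Migrate must be scheduled before Launch — holds.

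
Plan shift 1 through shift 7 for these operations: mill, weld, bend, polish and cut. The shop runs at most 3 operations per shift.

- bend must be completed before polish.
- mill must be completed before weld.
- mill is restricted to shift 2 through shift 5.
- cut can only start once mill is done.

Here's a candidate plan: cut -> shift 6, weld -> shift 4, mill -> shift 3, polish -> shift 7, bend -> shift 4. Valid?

bend must be completed before polish — holds.
mill must be completed before weld — holds.
mill is restricted to shift 2 through shift 5 — holds.
cut can only start once mill is done — holds.
The shop runs at most 3 operations per shift — holds.

Valid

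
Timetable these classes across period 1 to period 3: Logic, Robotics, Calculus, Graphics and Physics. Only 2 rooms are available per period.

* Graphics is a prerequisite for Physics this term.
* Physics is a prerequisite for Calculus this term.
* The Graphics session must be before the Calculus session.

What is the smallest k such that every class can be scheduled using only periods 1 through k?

The precedence chain requires at least 3 distinct periods.
With at most 2 per period and 5 classes, at least 3 periods are needed.
3 works (last occupied period: period 3): for example Physics=period 2; Logic=period 1; Graphics=period 1; Robotics=period 2; Calculus=period 3.

3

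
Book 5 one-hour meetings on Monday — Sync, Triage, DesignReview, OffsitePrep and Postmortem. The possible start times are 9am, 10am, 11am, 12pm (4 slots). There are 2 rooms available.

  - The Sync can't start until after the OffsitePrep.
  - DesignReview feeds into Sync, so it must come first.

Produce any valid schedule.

Postmortem in 11am, Sync in 10am, OffsitePrep in 9am, DesignReview in 9am, Triage in 10am

Checking: DesignReview(9am) before Sync(10am); OffsitePrep(9am) before Sync(10am); max 2 per slot (cap 2).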